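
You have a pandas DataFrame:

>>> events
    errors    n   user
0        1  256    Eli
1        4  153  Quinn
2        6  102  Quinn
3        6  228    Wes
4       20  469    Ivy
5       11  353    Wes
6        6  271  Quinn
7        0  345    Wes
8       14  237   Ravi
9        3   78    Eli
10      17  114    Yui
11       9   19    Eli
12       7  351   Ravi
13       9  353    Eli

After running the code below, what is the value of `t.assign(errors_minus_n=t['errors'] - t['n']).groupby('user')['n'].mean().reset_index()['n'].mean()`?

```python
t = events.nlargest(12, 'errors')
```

248.805555556

take 12 rows with largest errors:
    errors    n   user
4       20  469    Ivy
10      17  114    Yui
8       14  237   Ravi
5       11  353    Wes
11       9   19    Eli
13       9  353    Eli
12       7  351   Ravi
2        6  102  Quinn
3        6  228    Wes
6        6  271  Quinn
1        4  153  Quinn
9        3   78    Eli
add column errors_minus_n = t['errors'] - t['n']:
    errors    n   user  errors_minus_n
4       20  469    Ivy            -449
10      17  114    Yui             -97
8       14  237   Ravi            -223
5       11  353    Wes            -342
11       9   19    Eli             -10
13       9  353    Eli            -344
12       7  351   Ravi            -344
2        6  102  Quinn             -96
3        6  228    Wes            -222
6        6  271  Quinn            -265
1        4  153  Quinn            -149
9        3   78    Eli             -75
group by user, mean of n:
user
Eli      150.000000
Ivy      469.000000
Quinn    175.333333
Ravi     294.000000
Wes      290.500000
Yui      114.000000
Name: n, dtype: float64
reset_index():
    user           n
0    Eli  150.000000
1    Ivy  469.000000
2  Quinn  175.333333
3   Ravi  294.000000
4    Wes  290.500000
5    Yui  114.000000
So mean() = 248.805555556.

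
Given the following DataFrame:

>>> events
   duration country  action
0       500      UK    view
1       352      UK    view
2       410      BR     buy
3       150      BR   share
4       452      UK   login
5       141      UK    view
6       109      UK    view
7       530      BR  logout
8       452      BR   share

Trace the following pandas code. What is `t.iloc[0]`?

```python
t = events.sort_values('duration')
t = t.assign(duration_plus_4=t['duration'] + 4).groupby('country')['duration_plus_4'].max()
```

534

sort by duration:
   duration country  action
6       109      UK    view
5       141      UK    view
3       150      BR   share
1       352      UK    view
2       410      BR     buy
4       452      UK   login
8       452      BR   share
0       500      UK    view
7       530      BR  logout
add column duration_plus_4 = t['duration'] + 4:
   duration country  action  duration_plus_4
6       109      UK    view              113
5       141      UK    view              145
3       150      BR   share              154
1       352      UK    view              356
2       410      BR     buy              414
4       452      UK   login              456
8       452      BR   share              456
0       500      UK    view              504
7       530      BR  logout              534
group by country, max of duration_plus_4:
country
BR    534
UK    504
Name: duration_plus_4, dtype: int64
Hence 534.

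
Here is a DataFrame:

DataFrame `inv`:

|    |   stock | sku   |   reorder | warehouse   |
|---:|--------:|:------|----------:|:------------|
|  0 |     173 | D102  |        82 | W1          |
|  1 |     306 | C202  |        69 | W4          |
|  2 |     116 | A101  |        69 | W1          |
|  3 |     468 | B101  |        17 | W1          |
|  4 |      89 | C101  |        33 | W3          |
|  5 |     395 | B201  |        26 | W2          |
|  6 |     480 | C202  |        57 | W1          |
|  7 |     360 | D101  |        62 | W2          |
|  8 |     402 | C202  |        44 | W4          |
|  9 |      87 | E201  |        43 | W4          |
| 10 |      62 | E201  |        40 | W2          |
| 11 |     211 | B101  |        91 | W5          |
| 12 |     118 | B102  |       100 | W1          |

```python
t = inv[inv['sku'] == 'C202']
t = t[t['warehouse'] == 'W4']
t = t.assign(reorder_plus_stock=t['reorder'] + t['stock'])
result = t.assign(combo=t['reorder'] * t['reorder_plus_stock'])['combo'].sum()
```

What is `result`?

filter rows where sku == 'C202':
   stock   sku  reorder warehouse
1    306  C202       69        W4
6    480  C202       57        W1
8    402  C202       44        W4
filter rows where warehouse == 'W4':
   stock   sku  reorder warehouse
1    306  C202       69        W4
8    402  C202       44        W4
add column reorder_plus_stock = t['reorder'] + t['stock']:
   stock   sku  reorder warehouse  reorder_plus_stock
1    306  C202       69        W4                 375
8    402  C202       44        W4                 446
add column combo = t['reorder'] * t['reorder_plus_stock']:
   stock   sku  reorder warehouse  reorder_plus_stock  combo
1    306  C202       69        W4                 375  25875
8    402  C202       44        W4                 446  19624
sum of column 'combo' → 45499

45499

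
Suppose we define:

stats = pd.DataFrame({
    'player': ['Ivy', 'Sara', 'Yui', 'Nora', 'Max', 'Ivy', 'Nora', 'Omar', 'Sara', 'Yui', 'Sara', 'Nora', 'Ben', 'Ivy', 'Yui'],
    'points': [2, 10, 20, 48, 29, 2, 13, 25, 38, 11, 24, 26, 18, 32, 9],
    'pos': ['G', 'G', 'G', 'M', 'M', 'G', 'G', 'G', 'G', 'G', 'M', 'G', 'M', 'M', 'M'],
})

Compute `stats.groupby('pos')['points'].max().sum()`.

group by pos, max of points:
pos
G    38
M    48
Name: points, dtype: int64
Finally, sum of the resulting series = 86.

86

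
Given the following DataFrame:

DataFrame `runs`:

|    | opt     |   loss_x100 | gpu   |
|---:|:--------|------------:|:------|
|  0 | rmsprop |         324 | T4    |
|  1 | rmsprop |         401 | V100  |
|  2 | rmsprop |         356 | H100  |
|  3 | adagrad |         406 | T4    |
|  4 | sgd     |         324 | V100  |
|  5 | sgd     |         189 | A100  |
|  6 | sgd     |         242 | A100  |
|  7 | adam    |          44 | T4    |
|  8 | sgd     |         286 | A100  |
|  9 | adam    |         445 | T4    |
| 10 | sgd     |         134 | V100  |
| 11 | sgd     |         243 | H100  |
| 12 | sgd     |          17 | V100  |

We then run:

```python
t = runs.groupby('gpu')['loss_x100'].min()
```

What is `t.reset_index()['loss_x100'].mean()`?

group by gpu, min of loss_x100:
gpu
A100    189
H100    243
T4       44
V100     17
Name: loss_x100, dtype: int64
reset_index():
    gpu  loss_x100
0  A100        189
1  H100        243
2    T4         44
3  V100         17

123.25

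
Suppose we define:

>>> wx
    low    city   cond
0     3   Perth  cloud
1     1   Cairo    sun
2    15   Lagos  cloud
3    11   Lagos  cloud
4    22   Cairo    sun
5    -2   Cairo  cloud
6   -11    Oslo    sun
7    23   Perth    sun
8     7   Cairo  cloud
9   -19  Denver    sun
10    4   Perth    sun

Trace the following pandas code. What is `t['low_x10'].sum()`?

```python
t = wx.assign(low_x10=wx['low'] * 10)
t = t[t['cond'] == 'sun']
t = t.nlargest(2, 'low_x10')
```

450

add column low_x10 = wx['low'] * 10:
    low    city   cond  low_x10
0     3   Perth  cloud       30
1     1   Cairo    sun       10
2    15   Lagos  cloud      150
3    11   Lagos  cloud      110
4    22   Cairo    sun      220
5    -2   Cairo  cloud      -20
6   -11    Oslo    sun     -110
7    23   Perth    sun      230
8     7   Cairo  cloud       70
9   -19  Denver    sun     -190
10    4   Perth    sun       40
filter rows where cond == 'sun':
    low    city cond  low_x10
1     1   Cairo  sun       10
4    22   Cairo  sun      220
6   -11    Oslo  sun     -110
7    23   Perth  sun      230
9   -19  Denver  sun     -190
10    4   Perth  sun       40
take 2 rows with largest low_x10:
   low   city cond  low_x10
7   23  Perth  sun      230
4   22  Cairo  sun      220
Then the sum of column 'low_x10': 450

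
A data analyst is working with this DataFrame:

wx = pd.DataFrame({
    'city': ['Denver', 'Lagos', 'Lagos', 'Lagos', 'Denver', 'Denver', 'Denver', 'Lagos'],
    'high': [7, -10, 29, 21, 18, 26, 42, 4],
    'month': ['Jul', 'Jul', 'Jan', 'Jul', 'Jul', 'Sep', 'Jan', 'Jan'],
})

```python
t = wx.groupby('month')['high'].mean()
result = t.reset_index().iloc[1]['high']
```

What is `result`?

9.0

group by month, mean of high:
month
Jan    25.0
Jul     9.0
Sep    26.0
Name: high, dtype: float64
reset_index():
  month  high
0   Jan  25.0
1   Jul   9.0
2   Sep  26.0
Reading off the value at position 1, column 'high', we get 9.0.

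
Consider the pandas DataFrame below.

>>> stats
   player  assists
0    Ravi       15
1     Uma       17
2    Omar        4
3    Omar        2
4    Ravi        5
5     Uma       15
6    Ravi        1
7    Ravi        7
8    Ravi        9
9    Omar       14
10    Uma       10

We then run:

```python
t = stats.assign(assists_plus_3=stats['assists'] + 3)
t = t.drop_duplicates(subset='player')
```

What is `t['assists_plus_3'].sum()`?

add column assists_plus_3 = stats['assists'] + 3:
   player  assists  assists_plus_3
0    Ravi       15              18
1     Uma       17              20
2    Omar        4               7
3    Omar        2               5
4    Ravi        5               8
5     Uma       15              18
6    Ravi        1               4
7    Ravi        7              10
8    Ravi        9              12
9    Omar       14              17
10    Uma       10              13
drop duplicate player (keep=first):
  player  assists  assists_plus_3
0   Ravi       15              18
1    Uma       17              20
2   Omar        4               7
Hence 45.

45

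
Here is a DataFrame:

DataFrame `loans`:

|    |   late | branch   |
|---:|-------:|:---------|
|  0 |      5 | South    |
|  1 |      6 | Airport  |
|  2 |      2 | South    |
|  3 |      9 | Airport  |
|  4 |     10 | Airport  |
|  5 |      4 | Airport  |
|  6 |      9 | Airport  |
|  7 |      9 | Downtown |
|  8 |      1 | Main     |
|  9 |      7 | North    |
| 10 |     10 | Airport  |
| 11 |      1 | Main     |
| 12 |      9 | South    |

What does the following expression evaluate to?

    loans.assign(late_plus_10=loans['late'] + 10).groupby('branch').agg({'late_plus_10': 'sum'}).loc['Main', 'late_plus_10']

add column late_plus_10 = loans['late'] + 10:
    late    branch  late_plus_10
0      5     South            15
1      6   Airport            16
2      2     South            12
3      9   Airport            19
4     10   Airport            20
5      4   Airport            14
6      9   Airport            19
7      9  Downtown            19
8      1      Main            11
9      7     North            17
10    10   Airport            20
11     1      Main            11
12     9     South            19
group by branch, sum of late_plus_10:
          late_plus_10
branch                
Airport            108
Downtown            19
Main                22
North               17
South               46
Then the value at row 'Main', column 'late_plus_10': 22

22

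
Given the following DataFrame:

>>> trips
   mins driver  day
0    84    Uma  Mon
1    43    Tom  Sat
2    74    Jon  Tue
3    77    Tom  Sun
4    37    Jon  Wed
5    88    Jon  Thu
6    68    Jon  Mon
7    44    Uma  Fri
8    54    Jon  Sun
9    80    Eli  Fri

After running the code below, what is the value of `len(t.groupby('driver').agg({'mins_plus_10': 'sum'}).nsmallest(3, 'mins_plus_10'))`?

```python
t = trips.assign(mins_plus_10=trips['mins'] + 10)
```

3

add column mins_plus_10 = trips['mins'] + 10:
   mins driver  day  mins_plus_10
0    84    Uma  Mon            94
1    43    Tom  Sat            53
2    74    Jon  Tue            84
3    77    Tom  Sun            87
4    37    Jon  Wed            47
5    88    Jon  Thu            98
6    68    Jon  Mon            78
7    44    Uma  Fri            54
8    54    Jon  Sun            64
9    80    Eli  Fri            90
group by driver, sum of mins_plus_10:
        mins_plus_10
driver              
Eli               90
Jon              371
Tom              140
Uma              148
take 3 rows with smallest mins_plus_10:
        mins_plus_10
driver              
Eli               90
Tom              140
Uma              148
number of rows → 3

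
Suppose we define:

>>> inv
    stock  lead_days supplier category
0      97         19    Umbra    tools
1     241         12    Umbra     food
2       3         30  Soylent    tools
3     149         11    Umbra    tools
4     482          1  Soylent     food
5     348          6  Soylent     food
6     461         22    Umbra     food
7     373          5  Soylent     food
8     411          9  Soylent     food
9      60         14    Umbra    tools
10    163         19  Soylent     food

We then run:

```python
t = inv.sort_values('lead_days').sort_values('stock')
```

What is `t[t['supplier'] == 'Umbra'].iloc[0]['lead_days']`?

sort by lead_days:
    stock  lead_days supplier category
4     482          1  Soylent     food
7     373          5  Soylent     food
5     348          6  Soylent     food
8     411          9  Soylent     food
3     149         11    Umbra    tools
1     241         12    Umbra     food
9      60         14    Umbra    tools
0      97         19    Umbra    tools
10    163         19  Soylent     food
6     461         22    Umbra     food
2       3         30  Soylent    tools
sort by stock:
    stock  lead_days supplier category
2       3         30  Soylent    tools
9      60         14    Umbra    tools
0      97         19    Umbra    tools
3     149         11    Umbra    tools
10    163         19  Soylent     food
1     241         12    Umbra     food
5     348          6  Soylent     food
7     373          5  Soylent     food
8     411          9  Soylent     food
6     461         22    Umbra     food
4     482          1  Soylent     food
filter rows where supplier == 'Umbra':
   stock  lead_days supplier category
9     60         14    Umbra    tools
0     97         19    Umbra    tools
3    149         11    Umbra    tools
1    241         12    Umbra     food
6    461         22    Umbra     food

14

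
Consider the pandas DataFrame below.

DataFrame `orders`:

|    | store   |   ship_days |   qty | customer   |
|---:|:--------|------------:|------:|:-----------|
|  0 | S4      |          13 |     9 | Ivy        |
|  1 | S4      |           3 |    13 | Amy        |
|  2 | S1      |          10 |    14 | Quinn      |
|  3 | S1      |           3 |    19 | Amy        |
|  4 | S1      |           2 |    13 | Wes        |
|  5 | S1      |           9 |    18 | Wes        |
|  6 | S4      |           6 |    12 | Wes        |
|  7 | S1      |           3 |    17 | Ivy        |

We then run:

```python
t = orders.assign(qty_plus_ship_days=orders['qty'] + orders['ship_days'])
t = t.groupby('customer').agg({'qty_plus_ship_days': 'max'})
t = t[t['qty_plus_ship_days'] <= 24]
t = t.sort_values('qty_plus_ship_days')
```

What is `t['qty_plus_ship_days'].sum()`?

68

add column qty_plus_ship_days = orders['qty'] + orders['ship_days']:
  store  ship_days  qty customer  qty_plus_ship_days
0    S4         13    9      Ivy                  22
1    S4          3   13      Amy                  16
2    S1         10   14    Quinn                  24
3    S1          3   19      Amy                  22
4    S1          2   13      Wes                  15
5    S1          9   18      Wes                  27
6    S4          6   12      Wes                  18
7    S1          3   17      Ivy                  20
group by customer, max of qty_plus_ship_days:
          qty_plus_ship_days
customer                    
Amy                       22
Ivy                       22
Quinn                     24
Wes                       27
filter rows where qty_plus_ship_days <= 24:
          qty_plus_ship_days
customer                    
Amy                       22
Ivy                       22
Quinn                     24
sort by qty_plus_ship_days:
          qty_plus_ship_days
customer                    
Amy                       22
Ivy                       22
Quinn                     24
Taking the sum of column 'qty_plus_ship_days' gives 68.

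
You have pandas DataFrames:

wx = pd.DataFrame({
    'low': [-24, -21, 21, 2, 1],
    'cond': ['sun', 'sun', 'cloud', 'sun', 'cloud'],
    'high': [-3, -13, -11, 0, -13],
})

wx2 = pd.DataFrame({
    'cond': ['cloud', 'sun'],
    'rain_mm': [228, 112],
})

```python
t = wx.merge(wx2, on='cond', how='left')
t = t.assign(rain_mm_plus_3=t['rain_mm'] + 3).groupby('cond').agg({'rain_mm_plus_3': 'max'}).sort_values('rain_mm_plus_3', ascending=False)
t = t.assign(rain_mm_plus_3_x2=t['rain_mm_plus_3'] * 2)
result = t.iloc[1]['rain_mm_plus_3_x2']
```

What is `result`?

230

merge on 'cond' (how='left') → 5 rows:
   low   cond  high  rain_mm
0  -24    sun    -3      112
1  -21    sun   -13      112
2   21  cloud   -11      228
3    2    sun     0      112
4    1  cloud   -13      228
add column rain_mm_plus_3 = t['rain_mm'] + 3:
   low   cond  high  rain_mm  rain_mm_plus_3
0  -24    sun    -3      112             115
1  -21    sun   -13      112             115
2   21  cloud   -11      228             231
3    2    sun     0      112             115
4    1  cloud   -13      228             231
group by cond, max of rain_mm_plus_3:
       rain_mm_plus_3
cond                 
cloud             231
sun               115
sort by rain_mm_plus_3 descending:
       rain_mm_plus_3
cond                 
cloud             231
sun               115
add column rain_mm_plus_3_x2 = t['rain_mm_plus_3'] * 2:
       rain_mm_plus_3  rain_mm_plus_3_x2
cond                                    
cloud             231                462
sun               115                230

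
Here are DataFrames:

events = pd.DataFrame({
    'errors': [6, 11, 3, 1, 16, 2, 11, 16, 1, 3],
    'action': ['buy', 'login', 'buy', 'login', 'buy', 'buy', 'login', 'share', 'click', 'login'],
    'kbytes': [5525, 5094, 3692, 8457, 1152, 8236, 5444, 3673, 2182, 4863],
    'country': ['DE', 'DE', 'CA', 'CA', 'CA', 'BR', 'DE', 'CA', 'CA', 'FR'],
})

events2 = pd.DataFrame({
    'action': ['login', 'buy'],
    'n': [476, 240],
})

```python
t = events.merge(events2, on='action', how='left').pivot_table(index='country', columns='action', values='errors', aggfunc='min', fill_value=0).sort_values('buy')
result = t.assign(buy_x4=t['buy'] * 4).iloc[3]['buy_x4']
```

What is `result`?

merge on 'action' (how='left') → 10 rows:
   errors action  kbytes country      n
0       6    buy    5525      DE  240.0
1      11  login    5094      DE  476.0
2       3    buy    3692      CA  240.0
3       1  login    8457      CA  476.0
4      16    buy    1152      CA  240.0
5       2    buy    8236      BR  240.0
6      11  login    5444      DE  476.0
7      16  share    3673      CA    NaN
8       1  click    2182      CA    NaN
9       3  login    4863      FR  476.0
pivot: rows=country, cols=action, min(errors):
action   buy  click  login  share
country                          
BR         2      0      0      0
CA         3      1      1     16
DE         6      0     11      0
FR         0      0      3      0
sort by buy:
action   buy  click  login  share
country                          
FR         0      0      3      0
BR         2      0      0      0
CA         3      1      1     16
DE         6      0     11      0
add column buy_x4 = t['buy'] * 4:
action   buy  click  login  share  buy_x4
country                                  
FR         0      0      3      0       0
BR         2      0      0      0       8
CA         3      1      1     16      12
DE         6      0     11      0      24
Taking the value at position 3, column 'buy_x4' gives 24.

24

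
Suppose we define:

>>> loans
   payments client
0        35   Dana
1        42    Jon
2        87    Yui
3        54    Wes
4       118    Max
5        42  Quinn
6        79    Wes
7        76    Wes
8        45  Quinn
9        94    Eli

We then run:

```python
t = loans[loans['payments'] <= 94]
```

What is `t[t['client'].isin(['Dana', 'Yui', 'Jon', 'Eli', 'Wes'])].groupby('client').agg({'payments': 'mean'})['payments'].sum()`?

327.666666667

filter rows where payments <= 94:
   payments client
0        35   Dana
1        42    Jon
2        87    Yui
3        54    Wes
5        42  Quinn
6        79    Wes
7        76    Wes
8        45  Quinn
9        94    Eli
filter rows where client in ['Dana', 'Yui', 'Jon', 'Eli', 'Wes']:
   payments client
0        35   Dana
1        42    Jon
2        87    Yui
3        54    Wes
6        79    Wes
7        76    Wes
9        94    Eli
group by client, mean of payments:
         payments
client           
Dana    35.000000
Eli     94.000000
Jon     42.000000
Wes     69.666667
Yui     87.000000
Taking the sum of column 'payments' gives 327.666666667.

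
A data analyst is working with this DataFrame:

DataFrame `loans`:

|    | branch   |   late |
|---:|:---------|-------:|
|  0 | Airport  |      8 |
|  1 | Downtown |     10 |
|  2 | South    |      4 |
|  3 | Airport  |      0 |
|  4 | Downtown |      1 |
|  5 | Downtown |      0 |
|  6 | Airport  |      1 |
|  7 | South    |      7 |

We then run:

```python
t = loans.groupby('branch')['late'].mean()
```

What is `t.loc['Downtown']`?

3.66666666667

group by branch, mean of late:
branch
Airport     3.000000
Downtown    3.666667
South       5.500000
Name: late, dtype: float64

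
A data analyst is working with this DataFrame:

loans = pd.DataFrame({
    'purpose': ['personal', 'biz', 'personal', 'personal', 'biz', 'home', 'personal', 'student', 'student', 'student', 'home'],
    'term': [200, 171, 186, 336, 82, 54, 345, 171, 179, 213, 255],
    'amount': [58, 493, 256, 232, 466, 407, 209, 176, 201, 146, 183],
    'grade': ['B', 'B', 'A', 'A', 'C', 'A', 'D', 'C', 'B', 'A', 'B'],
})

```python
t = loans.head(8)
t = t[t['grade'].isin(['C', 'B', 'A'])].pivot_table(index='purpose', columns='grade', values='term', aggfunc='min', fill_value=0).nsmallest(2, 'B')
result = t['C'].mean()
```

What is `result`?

take first 8 rows:
    purpose  term  amount grade
0  personal   200      58     B
1       biz   171     493     B
2  personal   186     256     A
3  personal   336     232     A
4       biz    82     466     C
5      home    54     407     A
6  personal   345     209     D
7   student   171     176     C
filter rows where grade in ['C', 'B', 'A']:
    purpose  term  amount grade
0  personal   200      58     B
1       biz   171     493     B
2  personal   186     256     A
3  personal   336     232     A
4       biz    82     466     C
5      home    54     407     A
7   student   171     176     C
pivot: rows=purpose, cols=grade, min(term):
grade       A    B    C
purpose                
biz         0  171   82
home       54    0    0
personal  186  200    0
student     0    0  171
take 2 rows with smallest B:
grade     A  B    C
purpose            
home     54  0    0
student   0  0  171
Taking the mean of column 'C' gives 85.5.

85.5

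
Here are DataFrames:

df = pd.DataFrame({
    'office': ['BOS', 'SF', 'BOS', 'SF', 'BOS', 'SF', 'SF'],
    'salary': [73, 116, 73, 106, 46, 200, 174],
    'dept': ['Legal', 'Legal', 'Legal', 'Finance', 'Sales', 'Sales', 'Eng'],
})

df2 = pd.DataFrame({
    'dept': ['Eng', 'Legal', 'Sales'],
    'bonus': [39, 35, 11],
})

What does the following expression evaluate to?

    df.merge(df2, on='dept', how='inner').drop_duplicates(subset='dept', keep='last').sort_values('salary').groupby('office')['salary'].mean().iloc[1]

187.0

merge on 'dept' (how='inner') → 6 rows:
  office  salary   dept  bonus
0    BOS      73  Legal     35
1     SF     116  Legal     35
2    BOS      73  Legal     35
3    BOS      46  Sales     11
4     SF     200  Sales     11
5     SF     174    Eng     39
drop duplicate dept (keep=last):
  office  salary   dept  bonus
2    BOS      73  Legal     35
4     SF     200  Sales     11
5     SF     174    Eng     39
sort by salary:
  office  salary   dept  bonus
2    BOS      73  Legal     35
5     SF     174    Eng     39
4     SF     200  Sales     11
group by office, mean of salary:
office
BOS     73.0
SF     187.0
Name: salary, dtype: float64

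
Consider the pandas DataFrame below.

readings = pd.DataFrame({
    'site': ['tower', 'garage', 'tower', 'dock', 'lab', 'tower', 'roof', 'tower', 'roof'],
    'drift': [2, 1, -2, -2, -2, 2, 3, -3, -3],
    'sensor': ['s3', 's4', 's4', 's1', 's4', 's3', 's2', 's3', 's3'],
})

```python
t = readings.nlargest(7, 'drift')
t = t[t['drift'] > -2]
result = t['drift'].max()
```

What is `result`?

take 7 rows with largest drift:
     site  drift sensor
6    roof      3     s2
0   tower      2     s3
5   tower      2     s3
1  garage      1     s4
2   tower     -2     s4
3    dock     -2     s1
4     lab     -2     s4
filter rows where drift > -2:
     site  drift sensor
6    roof      3     s2
0   tower      2     s3
5   tower      2     s3
1  garage      1     s4
So max() = 3.

3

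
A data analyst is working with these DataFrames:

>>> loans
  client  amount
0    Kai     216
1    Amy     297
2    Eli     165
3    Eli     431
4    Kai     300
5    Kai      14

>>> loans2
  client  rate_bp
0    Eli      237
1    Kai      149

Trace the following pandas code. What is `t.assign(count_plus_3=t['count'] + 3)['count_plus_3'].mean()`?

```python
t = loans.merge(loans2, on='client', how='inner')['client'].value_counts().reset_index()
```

5.5

merge on 'client' (how='inner') → 5 rows:
  client  amount  rate_bp
0    Kai     216      149
1    Eli     165      237
2    Eli     431      237
3    Kai     300      149
4    Kai      14      149
value_counts of client:
client
Kai    3
Eli    2
Name: count, dtype: int64
reset_index():
  client  count
0    Kai      3
1    Eli      2
add column count_plus_3 = t['count'] + 3:
  client  count  count_plus_3
0    Kai      3             6
1    Eli      2             5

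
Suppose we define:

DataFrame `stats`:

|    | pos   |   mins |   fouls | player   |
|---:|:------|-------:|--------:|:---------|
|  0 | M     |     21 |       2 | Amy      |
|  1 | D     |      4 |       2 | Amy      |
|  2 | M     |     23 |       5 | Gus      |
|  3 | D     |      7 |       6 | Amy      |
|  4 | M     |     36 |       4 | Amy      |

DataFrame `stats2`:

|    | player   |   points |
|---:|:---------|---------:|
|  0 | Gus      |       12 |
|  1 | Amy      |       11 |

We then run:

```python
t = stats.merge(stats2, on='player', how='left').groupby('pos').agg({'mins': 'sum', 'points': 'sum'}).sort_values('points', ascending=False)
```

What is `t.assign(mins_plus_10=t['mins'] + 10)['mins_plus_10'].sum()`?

merge on 'player' (how='left') → 5 rows:
  pos  mins  fouls player  points
0   M    21      2    Amy      11
1   D     4      2    Amy      11
2   M    23      5    Gus      12
3   D     7      6    Amy      11
4   M    36      4    Amy      11
group by pos: sum(mins), sum(points):
     mins  points
pos              
D      11      22
M      80      34
sort by points descending:
     mins  points
pos              
M      80      34
D      11      22
add column mins_plus_10 = t['mins'] + 10:
     mins  points  mins_plus_10
pos                            
M      80      34            90
D      11      22            21
sum of column 'mins_plus_10' → 111

111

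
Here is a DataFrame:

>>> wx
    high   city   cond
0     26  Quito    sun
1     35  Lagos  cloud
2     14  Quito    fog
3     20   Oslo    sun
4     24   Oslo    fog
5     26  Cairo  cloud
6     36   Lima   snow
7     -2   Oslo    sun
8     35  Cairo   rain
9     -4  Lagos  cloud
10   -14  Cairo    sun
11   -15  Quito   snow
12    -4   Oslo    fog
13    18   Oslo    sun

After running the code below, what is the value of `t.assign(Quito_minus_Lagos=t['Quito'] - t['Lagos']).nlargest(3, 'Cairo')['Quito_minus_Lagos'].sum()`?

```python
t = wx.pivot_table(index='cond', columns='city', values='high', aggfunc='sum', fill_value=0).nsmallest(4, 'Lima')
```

-17

pivot: rows=cond, cols=city, sum(high):
city   Cairo  Lagos  Lima  Oslo  Quito
cond                                  
cloud     26     31     0     0      0
fog        0      0     0    20     14
rain      35      0     0     0      0
snow       0      0    36     0    -15
sun      -14      0     0    36     26
take 4 rows with smallest Lima:
city   Cairo  Lagos  Lima  Oslo  Quito
cond                                  
cloud     26     31     0     0      0
fog        0      0     0    20     14
rain      35      0     0     0      0
sun      -14      0     0    36     26
add column Quito_minus_Lagos = t['Quito'] - t['Lagos']:
city   Cairo  Lagos  Lima  Oslo  Quito  Quito_minus_Lagos
cond                                                     
cloud     26     31     0     0      0                -31
fog        0      0     0    20     14                 14
rain      35      0     0     0      0                  0
sun      -14      0     0    36     26                 26
take 3 rows with largest Cairo:
city   Cairo  Lagos  Lima  Oslo  Quito  Quito_minus_Lagos
cond                                                     
rain      35      0     0     0      0                  0
cloud     26     31     0     0      0                -31
fog        0      0     0    20     14                 14
So sum() = -17.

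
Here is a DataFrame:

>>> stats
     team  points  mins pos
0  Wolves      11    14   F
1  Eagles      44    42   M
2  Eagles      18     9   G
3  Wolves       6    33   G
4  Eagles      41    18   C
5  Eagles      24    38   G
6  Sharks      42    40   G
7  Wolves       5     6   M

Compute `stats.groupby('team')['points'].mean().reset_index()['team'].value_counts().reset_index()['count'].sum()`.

group by team, mean of points:
team
Eagles    31.750000
Sharks    42.000000
Wolves     7.333333
Name: points, dtype: float64
reset_index():
     team     points
0  Eagles  31.750000
1  Sharks  42.000000
2  Wolves   7.333333
value_counts of team:
team
Eagles    1
Sharks    1
Wolves    1
Name: count, dtype: int64
reset_index():
     team  count
0  Eagles      1
1  Sharks      1
2  Wolves      1

3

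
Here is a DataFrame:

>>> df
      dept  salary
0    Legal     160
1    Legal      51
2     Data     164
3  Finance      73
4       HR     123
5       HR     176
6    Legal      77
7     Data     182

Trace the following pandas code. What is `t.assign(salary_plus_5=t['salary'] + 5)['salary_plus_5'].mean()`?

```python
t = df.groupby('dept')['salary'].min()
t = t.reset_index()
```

group by dept, min of salary:
dept
Data       164
Finance     73
HR         123
Legal       51
Name: salary, dtype: int64
reset_index():
      dept  salary
0     Data     164
1  Finance      73
2       HR     123
3    Legal      51
add column salary_plus_5 = t['salary'] + 5:
      dept  salary  salary_plus_5
0     Data     164            169
1  Finance      73             78
2       HR     123            128
3    Legal      51             56
Hence 107.75.

107.75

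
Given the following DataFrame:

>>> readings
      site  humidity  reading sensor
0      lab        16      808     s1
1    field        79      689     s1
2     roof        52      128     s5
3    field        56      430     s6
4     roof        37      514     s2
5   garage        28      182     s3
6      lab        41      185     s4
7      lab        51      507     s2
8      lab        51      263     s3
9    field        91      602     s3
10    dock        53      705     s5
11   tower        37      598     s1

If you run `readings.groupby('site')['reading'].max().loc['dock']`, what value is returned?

group by site, max of reading:
site
dock      705
field     689
garage    182
lab       808
roof      514
tower     598
Name: reading, dtype: int64
Hence 705.

705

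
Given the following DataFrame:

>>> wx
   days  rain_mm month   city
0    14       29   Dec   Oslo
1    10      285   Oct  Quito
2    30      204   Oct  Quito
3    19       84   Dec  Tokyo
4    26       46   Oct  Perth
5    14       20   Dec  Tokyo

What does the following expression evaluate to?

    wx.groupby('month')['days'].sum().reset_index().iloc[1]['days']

66

group by month, sum of days:
month
Dec    47
Oct    66
Name: days, dtype: int64
reset_index():
  month  days
0   Dec    47
1   Oct    66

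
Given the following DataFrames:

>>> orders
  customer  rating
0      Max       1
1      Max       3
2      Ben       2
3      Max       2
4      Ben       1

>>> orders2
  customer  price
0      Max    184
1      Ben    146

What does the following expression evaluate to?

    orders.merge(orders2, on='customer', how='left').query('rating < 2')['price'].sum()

merge on 'customer' (how='left') → 5 rows:
  customer  rating  price
0      Max       1    184
1      Max       3    184
2      Ben       2    146
3      Max       2    184
4      Ben       1    146
filter rows where rating < 2:
  customer  rating  price
0      Max       1    184
4      Ben       1    146
Taking the sum of column 'price' gives 330.

330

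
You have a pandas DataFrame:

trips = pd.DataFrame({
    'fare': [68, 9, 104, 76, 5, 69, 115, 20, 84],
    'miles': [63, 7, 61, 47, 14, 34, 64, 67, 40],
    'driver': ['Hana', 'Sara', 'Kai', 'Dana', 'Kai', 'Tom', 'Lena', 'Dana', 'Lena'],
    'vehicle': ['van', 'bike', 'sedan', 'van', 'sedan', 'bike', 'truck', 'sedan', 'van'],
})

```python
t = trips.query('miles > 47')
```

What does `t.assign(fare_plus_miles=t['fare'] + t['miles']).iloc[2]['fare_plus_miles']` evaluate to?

filter rows where miles > 47:
   fare  miles driver vehicle
0    68     63   Hana     van
2   104     61    Kai   sedan
6   115     64   Lena   truck
7    20     67   Dana   sedan
add column fare_plus_miles = t['fare'] + t['miles']:
   fare  miles driver vehicle  fare_plus_miles
0    68     63   Hana     van              131
2   104     61    Kai   sedan              165
6   115     64   Lena   truck              179
7    20     67   Dana   sedan               87
Finally, value at position 2, column 'fare_plus_miles' = 179.

179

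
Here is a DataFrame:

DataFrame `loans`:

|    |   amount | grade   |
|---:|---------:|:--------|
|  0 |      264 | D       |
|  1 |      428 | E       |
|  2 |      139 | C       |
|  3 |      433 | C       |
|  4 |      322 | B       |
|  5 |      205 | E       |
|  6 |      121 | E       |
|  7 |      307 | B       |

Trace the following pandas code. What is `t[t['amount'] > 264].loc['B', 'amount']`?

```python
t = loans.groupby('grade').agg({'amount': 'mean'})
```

group by grade, mean of amount:
           amount
grade            
B      314.500000
C      286.000000
D      264.000000
E      251.333333
filter rows where amount > 264:
       amount
grade        
B       314.5
C       286.0
So loc['B', 'amount'] = 314.5.

314.5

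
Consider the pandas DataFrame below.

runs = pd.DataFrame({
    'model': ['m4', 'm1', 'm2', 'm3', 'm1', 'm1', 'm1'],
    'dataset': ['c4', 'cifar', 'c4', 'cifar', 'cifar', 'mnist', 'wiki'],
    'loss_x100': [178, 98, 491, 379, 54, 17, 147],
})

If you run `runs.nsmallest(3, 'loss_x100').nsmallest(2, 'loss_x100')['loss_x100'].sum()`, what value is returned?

71

take 3 rows with smallest loss_x100:
  model dataset  loss_x100
5    m1   mnist         17
4    m1   cifar         54
1    m1   cifar         98
take 2 rows with smallest loss_x100:
  model dataset  loss_x100
5    m1   mnist         17
4    m1   cifar         54
sum of column 'loss_x100' → 71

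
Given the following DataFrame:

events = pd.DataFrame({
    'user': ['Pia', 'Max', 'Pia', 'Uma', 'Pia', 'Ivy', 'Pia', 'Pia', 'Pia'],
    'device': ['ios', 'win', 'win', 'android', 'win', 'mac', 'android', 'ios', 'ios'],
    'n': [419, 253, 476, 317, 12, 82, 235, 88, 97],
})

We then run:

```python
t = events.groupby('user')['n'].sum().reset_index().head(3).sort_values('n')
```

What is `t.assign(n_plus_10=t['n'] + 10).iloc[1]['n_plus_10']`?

group by user, sum of n:
user
Ivy      82
Max     253
Pia    1327
Uma     317
Name: n, dtype: int64
reset_index():
  user     n
0  Ivy    82
1  Max   253
2  Pia  1327
3  Uma   317
take first 3 rows:
  user     n
0  Ivy    82
1  Max   253
2  Pia  1327
sort by n:
  user     n
0  Ivy    82
1  Max   253
2  Pia  1327
add column n_plus_10 = t['n'] + 10:
  user     n  n_plus_10
0  Ivy    82         92
1  Max   253        263
2  Pia  1327       1337
Reading off the value at position 1, column 'n_plus_10', we get 263.

263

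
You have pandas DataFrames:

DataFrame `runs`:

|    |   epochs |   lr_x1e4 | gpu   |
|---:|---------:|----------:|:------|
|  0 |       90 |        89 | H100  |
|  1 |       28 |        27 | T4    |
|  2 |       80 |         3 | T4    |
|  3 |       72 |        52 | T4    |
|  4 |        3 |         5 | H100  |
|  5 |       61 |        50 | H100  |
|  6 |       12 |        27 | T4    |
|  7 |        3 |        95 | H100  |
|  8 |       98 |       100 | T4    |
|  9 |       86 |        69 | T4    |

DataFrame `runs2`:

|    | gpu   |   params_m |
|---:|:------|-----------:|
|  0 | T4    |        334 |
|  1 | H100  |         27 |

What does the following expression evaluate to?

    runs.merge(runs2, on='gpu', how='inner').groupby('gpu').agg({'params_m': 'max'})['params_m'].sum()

361

merge on 'gpu' (how='inner') → 10 rows:
   epochs  lr_x1e4   gpu  params_m
0      90       89  H100        27
1      28       27    T4       334
2      80        3    T4       334
3      72       52    T4       334
4       3        5  H100        27
5      61       50  H100        27
6      12       27    T4       334
7       3       95  H100        27
8      98      100    T4       334
9      86       69    T4       334
group by gpu, max of params_m:
      params_m
gpu           
H100        27
T4         334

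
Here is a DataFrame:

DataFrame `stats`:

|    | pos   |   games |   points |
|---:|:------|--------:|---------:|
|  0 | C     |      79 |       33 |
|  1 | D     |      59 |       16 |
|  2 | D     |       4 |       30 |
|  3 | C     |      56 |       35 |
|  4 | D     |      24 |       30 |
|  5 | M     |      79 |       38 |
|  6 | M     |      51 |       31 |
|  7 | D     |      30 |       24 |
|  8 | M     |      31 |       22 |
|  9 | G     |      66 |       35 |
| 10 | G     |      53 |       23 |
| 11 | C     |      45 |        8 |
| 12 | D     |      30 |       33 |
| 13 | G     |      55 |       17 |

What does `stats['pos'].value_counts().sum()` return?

14

value_counts of pos:
pos
D    5
C    3
M    3
G    3
Name: count, dtype: int64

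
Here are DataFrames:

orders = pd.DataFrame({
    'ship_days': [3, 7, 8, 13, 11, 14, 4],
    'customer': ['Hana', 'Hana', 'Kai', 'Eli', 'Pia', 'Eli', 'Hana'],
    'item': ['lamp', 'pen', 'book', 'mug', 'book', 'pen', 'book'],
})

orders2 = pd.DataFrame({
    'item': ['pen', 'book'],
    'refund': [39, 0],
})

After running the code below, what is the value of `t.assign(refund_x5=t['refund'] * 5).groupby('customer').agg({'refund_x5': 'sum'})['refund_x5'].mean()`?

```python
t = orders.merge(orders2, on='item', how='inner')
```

merge on 'item' (how='inner') → 5 rows:
   ship_days customer  item  refund
0          7     Hana   pen      39
1          8      Kai  book       0
2         11      Pia  book       0
3         14      Eli   pen      39
4          4     Hana  book       0
add column refund_x5 = t['refund'] * 5:
   ship_days customer  item  refund  refund_x5
0          7     Hana   pen      39        195
1          8      Kai  book       0          0
2         11      Pia  book       0          0
3         14      Eli   pen      39        195
4          4     Hana  book       0          0
group by customer, sum of refund_x5:
          refund_x5
customer           
Eli             195
Hana            195
Kai               0
Pia               0
Then the mean of column 'refund_x5': 97.5

97.5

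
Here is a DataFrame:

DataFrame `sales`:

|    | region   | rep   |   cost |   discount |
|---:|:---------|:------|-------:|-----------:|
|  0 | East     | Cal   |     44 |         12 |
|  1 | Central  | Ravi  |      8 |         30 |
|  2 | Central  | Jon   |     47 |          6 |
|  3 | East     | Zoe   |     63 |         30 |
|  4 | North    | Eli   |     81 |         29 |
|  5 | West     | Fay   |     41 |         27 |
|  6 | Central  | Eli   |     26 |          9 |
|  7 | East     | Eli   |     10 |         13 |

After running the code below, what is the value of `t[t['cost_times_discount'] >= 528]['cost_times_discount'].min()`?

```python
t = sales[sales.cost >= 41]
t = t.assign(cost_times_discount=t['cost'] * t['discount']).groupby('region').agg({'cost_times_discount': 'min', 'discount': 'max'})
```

528

filter rows where cost >= 41:
    region  rep  cost  discount
0     East  Cal    44        12
2  Central  Jon    47         6
3     East  Zoe    63        30
4    North  Eli    81        29
5     West  Fay    41        27
add column cost_times_discount = t['cost'] * t['discount']:
    region  rep  cost  discount  cost_times_discount
0     East  Cal    44        12                  528
2  Central  Jon    47         6                  282
3     East  Zoe    63        30                 1890
4    North  Eli    81        29                 2349
5     West  Fay    41        27                 1107
group by region: min(cost_times_discount), max(discount):
         cost_times_discount  discount
region                                
Central                  282         6
East                     528        30
North                   2349        29
West                    1107        27
filter rows where cost_times_discount >= 528:
        cost_times_discount  discount
region                               
East                    528        30
North                  2349        29
West                   1107        27
Taking the min of column 'cost_times_discount' gives 528.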